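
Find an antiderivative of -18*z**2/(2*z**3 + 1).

Let u = 2*z**3 + 1, so du = (6*z**2) dz.
Rewriting, the integral becomes -3·∫ 1/u du = -3·log(u).
Substituting back, u = 2*z**3 + 1.

-3*log(2*z**3 + 1) + C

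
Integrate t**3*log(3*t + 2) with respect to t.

t**4*log(3*t + 2)/4 - t**4/16 + t**3/18 - t**2/18 + 2*t/27 - 4*log(3*t + 2)/81 + C

Use integration by parts with u = log(3*t + 2), dv = t**3 dt.
Then du = 3/(3*t + 2) dt and v = t**4/4.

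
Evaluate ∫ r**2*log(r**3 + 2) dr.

Let u = r**3 + 2, so du = (3*r**2) dr.
The integral becomes (1/3)·∫ log(u) du; integrate by parts with u′=log(u), dv′=du.

r**3*log(r**3 + 2)/3 - r**3/3 + 2*log(r**3 + 2)/3 + C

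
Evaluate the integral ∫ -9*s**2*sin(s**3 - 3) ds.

Let u = s**3 - 3, so du = (3*s**2) ds.
Rewriting, the integral becomes -3·∫ sin(u) du = -3·-cos(u).
Substituting back, u = s**3 - 3.

3*cos(s**3 - 3) + C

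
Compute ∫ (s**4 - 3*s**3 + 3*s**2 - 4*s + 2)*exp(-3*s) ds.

Use integration by parts with u = s**4 - 3*s**3 + 3*s**2 - 4*s + 2, dv = exp(-3*s) ds, so v = -exp(-3*s)/3.
Apply parts 4 times (tabular method): alternate signs, differentiate u down to 0, integrate dv up.

(-27*s**4 + 45*s**3 - 36*s**2 + 84*s - 26)*exp(-3*s)/81 + C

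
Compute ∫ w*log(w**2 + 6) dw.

Let u = w**2 + 6, so du = (2*w) dw.
The integral becomes (1/2)·∫ log(u) du; integrate by parts with u′=log(u), dv′=du.

w**2*log(w**2 + 6)/2 - w**2/2 + 3*log(w**2 + 6) + C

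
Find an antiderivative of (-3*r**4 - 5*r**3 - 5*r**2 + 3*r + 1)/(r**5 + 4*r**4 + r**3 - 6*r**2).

-19*log(r)/36 - 3*log(r - 1)/4 + 11*log(r + 2)/4 - 161*log(r + 3)/36 + 1/(6*r) + C

Factor the denominator: r**2*(r - 1)*(r + 2)*(r + 3).
Partial-fraction decomposition: -161/(36*(r + 3)) + 11/(4*(r + 2)) - 3/(4*(r - 1)) - 19/(36*r) - 1/(6*r**2).
Integrate each term; A/(r−a) gives A·log|r−a|; A/(r−a)² gives −A/(r−a).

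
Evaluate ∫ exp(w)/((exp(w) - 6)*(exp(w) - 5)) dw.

log(exp(w) - 6) - log(exp(w) - 5) + C

Let u = e^w, du = e^w dw.
The integral becomes ∫ du/((u-5)(u-6)); decompose into partial fractions.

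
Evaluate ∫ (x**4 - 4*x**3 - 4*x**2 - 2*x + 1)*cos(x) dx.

x**4*sin(x) - 4*x**3*sin(x) + 4*x**3*cos(x) - 16*x**2*sin(x) - 12*x**2*cos(x) + 22*x*sin(x) - 32*x*cos(x) + 33*sin(x) + 22*cos(x) + C

Use integration by parts with u = x**4 - 4*x**3 - 4*x**2 - 2*x + 1, dv = cos(x) dx, so v = sin(x).
Apply parts 4 times (tabular method): alternate signs, differentiate u down to 0, integrate dv up.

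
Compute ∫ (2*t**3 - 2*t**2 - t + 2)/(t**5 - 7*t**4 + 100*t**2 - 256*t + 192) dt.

47*log(t - 4)/16 - 5*log(t - 3) + 77*log(t - 2)/36 - 11*log(t + 4)/144 - 2/(3*t - 6) + C

Factor the denominator: (t - 4)*(t - 3)*(t - 2)**2*(t + 4).
Partial-fraction decomposition: -11/(144*(t + 4)) + 77/(36*(t - 2)) + 2/(3*(t - 2)**2) - 5/(t - 3) + 47/(16*(t - 4)).
Integrate each term; A/(t−a) gives A·log|t−a|; A/(t−a)² gives −A/(t−a).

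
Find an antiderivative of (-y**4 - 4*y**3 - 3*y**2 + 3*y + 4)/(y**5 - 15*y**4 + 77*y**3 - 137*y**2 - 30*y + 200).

Factor the denominator: (y - 5)**2*(y - 4)*(y - 2)*(y + 1).
Partial-fraction decomposition: 1/(540*(y + 1)) + 25/(27*(y - 2)) - 272/(5*(y - 4)) + 1889/(36*(y - 5)) - 1181/(18*(y - 5)**2).
Integrate each term; A/(y−a) gives A·log|y−a|; A/(y−a)² gives −A/(y−a).

1889*log(y - 5)/36 - 272*log(y - 4)/5 + 25*log(y - 2)/27 + log(y + 1)/540 + 1181/(18*y - 90) + C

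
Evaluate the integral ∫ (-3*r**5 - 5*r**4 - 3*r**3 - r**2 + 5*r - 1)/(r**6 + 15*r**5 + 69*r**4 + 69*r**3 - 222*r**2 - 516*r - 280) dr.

Factor the denominator: (r - 2)*(r + 1)*(r + 2)**2*(r + 5)*(r + 7).
Partial-fraction decomposition: -656/(45*(r + 7)) + 3287/(252*(r + 5)) - 1069/(720*(r + 2)) + 5/(12*(r + 2)**2) + 1/(12*(r + 1)) - 65/(1008*(r - 2)).
Integrate each term; A/(r−a) gives A·log|r−a|; A/(r−a)² gives −A/(r−a).

-65*log(r - 2)/1008 + log(r + 1)/12 - 1069*log(r + 2)/720 + 3287*log(r + 5)/252 - 656*log(r + 7)/45 - 5/(12*r + 24) + C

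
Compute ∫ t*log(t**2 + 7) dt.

t**2*log(t**2 + 7)/2 - t**2/2 + 7*log(t**2 + 7)/2 + C

Let u = t**2 + 7, so du = (2*t) dt.
The integral becomes (1/2)·∫ log(u) du; integrate by parts with u′=log(u), dv′=du.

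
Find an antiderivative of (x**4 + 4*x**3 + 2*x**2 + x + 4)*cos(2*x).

Use integration by parts with u = x**4 + 4*x**3 + 2*x**2 + x + 4, dv = cos(2*x) dx, so v = sin(2*x)/2.
Apply parts 4 times (tabular method): alternate signs, differentiate u down to 0, integrate dv up.

x**4*sin(2*x)/2 + 2*x**3*sin(2*x) + x**3*cos(2*x) - x**2*sin(2*x)/2 + 3*x**2*cos(2*x) - 5*x*sin(2*x)/2 - x*cos(2*x)/2 + 9*sin(2*x)/4 - 5*cos(2*x)/4 + C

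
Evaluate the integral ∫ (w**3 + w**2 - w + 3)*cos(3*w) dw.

w**3*sin(3*w)/3 + w**2*sin(3*w)/3 + w**2*cos(3*w)/3 - 5*w*sin(3*w)/9 + 2*w*cos(3*w)/9 + 25*sin(3*w)/27 - 5*cos(3*w)/27 + C

Use integration by parts with u = w**3 + w**2 - w + 3, dv = cos(3*w) dw, so v = sin(3*w)/3.
Apply parts 3 times (tabular method): alternate signs, differentiate u down to 0, integrate dv up.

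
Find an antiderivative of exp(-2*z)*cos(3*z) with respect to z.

Let I denote the integral. Integrate by parts with u = cos(3*z), dv = exp(-2*z) dz, so v = -exp(-2*z)/2: I = -exp(-2*z)*cos(3*z)/2 − (3/2)·∫ exp(-2*z)*sin(3*z) dz.
Apply parts again with u = sin(3*z), dv = exp(-2*z) dz: ∫ exp(-2*z)*sin(3*z) dz = -exp(-2*z)*sin(3*z)/2 + (3/2)·I. Substituting back brings back I: I = 3*exp(-2*z)*sin(3*z)/4 - exp(-2*z)*cos(3*z)/2 − (9/4)·I.
Solving for I: (1 + 9/4)·I equals the remaining terms, so I = (4/13)·(3*exp(-2*z)*sin(3*z)/4 - exp(-2*z)*cos(3*z)/2).

3*exp(-2*z)*sin(3*z)/13 - 2*exp(-2*z)*cos(3*z)/13 + C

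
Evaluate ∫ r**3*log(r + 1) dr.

r**4*log(r + 1)/4 - r**4/16 + r**3/12 - r**2/8 + r/4 - log(r + 1)/4 + C

Use integration by parts with u = log(r + 1), dv = r**3 dr.
Then du = 1/(r + 1) dr and v = r**4/4.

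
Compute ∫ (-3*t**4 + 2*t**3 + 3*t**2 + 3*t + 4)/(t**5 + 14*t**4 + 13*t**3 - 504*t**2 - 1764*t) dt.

Factor the denominator: t*(t - 6)*(t + 6)*(t + 7)**2.
Partial-fraction decomposition: 463488/(8281*(t + 7)) + 7759/(91*(t + 7)**2) - 2113/(36*(t + 6)) - 1663/(6084*(t - 6)) - 1/(441*t).
Integrate each term; A/(t−a) gives A·log|t−a|; A/(t−a)² gives −A/(t−a).

-log(t)/441 - 1663*log(t - 6)/6084 - 2113*log(t + 6)/36 + 463488*log(t + 7)/8281 - 7759/(91*t + 637) + C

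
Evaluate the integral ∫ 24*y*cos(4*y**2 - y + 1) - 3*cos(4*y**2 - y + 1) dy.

3*sin(4*y**2 - y + 1) + C

Let u = 4*y**2 - y + 1, so du = (8*y - 1) dy.
Rewriting, the integral becomes 3·∫ cos(u) du = 3·sin(u).
Substituting back, u = 4*y**2 - y + 1.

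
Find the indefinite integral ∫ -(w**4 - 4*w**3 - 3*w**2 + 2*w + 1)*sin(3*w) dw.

Use integration by parts with u = w**4 - 4*w**3 - 3*w**2 + 2*w + 1, dv = -sin(3*w) dw, so v = cos(3*w)/3.
Apply parts 4 times (tabular method): alternate signs, differentiate u down to 0, integrate dv up.

w**4*cos(3*w)/3 - 4*w**3*sin(3*w)/9 - 4*w**3*cos(3*w)/3 + 4*w**2*sin(3*w)/3 - 13*w**2*cos(3*w)/9 + 26*w*sin(3*w)/27 + 14*w*cos(3*w)/9 - 14*sin(3*w)/27 + 53*cos(3*w)/81 + C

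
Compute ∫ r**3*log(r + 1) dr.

r**4*log(r + 1)/4 - r**4/16 + r**3/12 - r**2/8 + r/4 - log(r + 1)/4 + C

Use integration by parts with u = log(r + 1), dv = r**3 dr.
Then du = 1/(r + 1) dr and v = r**4/4.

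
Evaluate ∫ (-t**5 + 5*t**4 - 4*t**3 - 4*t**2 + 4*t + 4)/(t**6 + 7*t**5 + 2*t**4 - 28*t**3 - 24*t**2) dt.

log(t)/36 + log(t - 2)/32 - 2*log(t + 1)/5 + 31*log(t + 2)/16 - 3739*log(t + 6)/1440 + 1/(6*t) + C

Factor the denominator: t**2*(t - 2)*(t + 1)*(t + 2)*(t + 6).
Partial-fraction decomposition: -3739/(1440*(t + 6)) + 31/(16*(t + 2)) - 2/(5*(t + 1)) + 1/(32*(t - 2)) + 1/(36*t) - 1/(6*t**2).
Integrate each term; A/(t−a) gives A·log|t−a|; A/(t−a)² gives −A/(t−a).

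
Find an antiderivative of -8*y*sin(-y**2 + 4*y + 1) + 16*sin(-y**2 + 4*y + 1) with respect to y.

Let u = y**2 - 4*y - 1, so du = (2*y - 4) dy.
Rewriting, the integral becomes 4·∫ sin(u) du = 4·-cos(u).
Substituting back, u = y**2 - 4*y - 1.

-4*cos(-y**2 + 4*y + 1) + C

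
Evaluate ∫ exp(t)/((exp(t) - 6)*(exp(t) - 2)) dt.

Let u = e^t, du = e^t dt.
The integral becomes ∫ du/((u-2)(u-6)); decompose into partial fractions.

log(exp(t) - 6)/4 - log(exp(t) - 2)/4 + C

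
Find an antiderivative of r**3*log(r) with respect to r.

Use integration by parts with u = log(r), dv = r**3 dr.
Then du = 1/r dr and v = r**4/4.

r**4*log(r)/4 - r**4/16 + C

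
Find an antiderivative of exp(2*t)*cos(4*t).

exp(2*t)*sin(4*t)/5 + exp(2*t)*cos(4*t)/10 + C

Let I denote the integral. Integrate by parts with u = cos(4*t), dv = exp(2*t) dt, so v = exp(2*t)/2: I = exp(2*t)*cos(4*t)/2 + 2·∫ exp(2*t)*sin(4*t) dt.
Apply parts again with u = sin(4*t), dv = exp(2*t) dt: ∫ exp(2*t)*sin(4*t) dt = exp(2*t)*sin(4*t)/2 − 2·I. Substituting back brings back I: I = exp(2*t)*sin(4*t) + exp(2*t)*cos(4*t)/2 − 4·I.
Solving for I: (1 + 4)·I equals the remaining terms, so I = (1/5)·(exp(2*t)*sin(4*t) + exp(2*t)*cos(4*t)/2).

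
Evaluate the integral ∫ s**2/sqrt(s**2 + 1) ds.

Substitute s = tan(θ), so ds = sec(θ)^2 dθ and the radical becomes sqrt(s**2 + 1) = sec(θ) by the Pythagorean identity.
Integrate the resulting trig expression in θ, then back-substitute tan(θ) = s, sec(θ) = sqrt(s**2 + 1) (absorbing any constant into C).

s*sqrt(s**2 + 1)/2 - log(s + sqrt(s**2 + 1))/2 + C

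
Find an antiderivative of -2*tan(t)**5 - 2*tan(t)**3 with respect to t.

-tan(t)**4/2 + C

Let u = tan(t), so du = (tan(t)**2 + 1) dt.
Rewriting, the integral becomes -2·∫ u^3 du = -2·u^4/4.
Substituting back, u = tan(t).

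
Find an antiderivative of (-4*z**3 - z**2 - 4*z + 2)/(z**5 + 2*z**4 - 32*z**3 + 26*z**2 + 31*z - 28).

-26*log(z - 4)/45 + 383*log(z - 1)/1152 - 3*log(z + 1)/40 + 41*log(z + 7)/128 - 7/(48*z - 48) + C

Factor the denominator: (z - 4)*(z - 1)**2*(z + 1)*(z + 7).
Partial-fraction decomposition: 41/(128*(z + 7)) - 3/(40*(z + 1)) + 383/(1152*(z - 1)) + 7/(48*(z - 1)**2) - 26/(45*(z - 4)).
Integrate each term; A/(z−a) gives A·log|z−a|; A/(z−a)² gives −A/(z−a).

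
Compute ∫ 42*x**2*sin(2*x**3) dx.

-7*cos(2*x**3) + C

Let u = 2*x**3, so du = (6*x**2) dx.
Rewriting, the integral becomes 7·∫ sin(u) du = 7·-cos(u).
Substituting back, u = 2*x**3.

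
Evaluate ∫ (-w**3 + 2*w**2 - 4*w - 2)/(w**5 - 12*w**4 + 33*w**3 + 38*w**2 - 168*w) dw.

log(w)/84 - 275*log(w - 7)/756 + 25*log(w - 4)/36 - 23*log(w - 3)/60 + 11*log(w + 2)/270 + C

Factor the denominator: w*(w - 7)*(w - 4)*(w - 3)*(w + 2).
Partial-fraction decomposition: 11/(270*(w + 2)) - 23/(60*(w - 3)) + 25/(36*(w - 4)) - 275/(756*(w - 7)) + 1/(84*w).
Integrate each term: A/(w−a) contributes A·log|w−a|.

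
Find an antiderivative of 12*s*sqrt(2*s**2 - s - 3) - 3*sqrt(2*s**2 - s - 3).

2*(2*s**2 - s - 3)**(3/2) + C

Let u = 2*s**2 - s - 3, so du = (4*s - 1) ds.
Rewriting, the integral becomes 3·∫ √u du = 3·(2/3)u^(3/2).
Substituting back, u = 2*s**2 - s - 3.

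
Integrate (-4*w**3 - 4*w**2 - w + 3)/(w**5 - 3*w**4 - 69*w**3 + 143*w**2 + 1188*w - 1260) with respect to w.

-131*log(w - 7)/78 + 337*log(w - 6)/220 - log(w - 1)/210 - 17*log(w + 5)/33 + 243*log(w + 6)/364 + C

Factor the denominator: (w - 7)*(w - 6)*(w - 1)*(w + 5)*(w + 6).
Partial-fraction decomposition: 243/(364*(w + 6)) - 17/(33*(w + 5)) - 1/(210*(w - 1)) + 337/(220*(w - 6)) - 131/(78*(w - 7)).
Integrate each term: A/(w−a) contributes A·log|w−a|.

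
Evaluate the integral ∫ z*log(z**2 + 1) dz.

z**2*log(z**2 + 1)/2 - z**2/2 + log(z**2 + 1)/2 + C

Let u = z**2 + 1, so du = (2*z) dz.
The integral becomes (1/2)·∫ log(u) du; integrate by parts with u′=log(u), dv′=du.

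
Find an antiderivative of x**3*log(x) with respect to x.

x**4*log(x)/4 - x**4/16 + C

Use integration by parts with u = log(x), dv = x**3 dx.
Then du = 1/x dx and v = x**4/4.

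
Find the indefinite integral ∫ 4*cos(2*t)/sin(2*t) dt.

Let u = sin(2*t), so du = (2*cos(2*t)) dt.
Rewriting, the integral becomes 2·∫ 1/u du = 2·log(u).
Substituting back, u = sin(2*t).

2*log(sin(2*t)) + C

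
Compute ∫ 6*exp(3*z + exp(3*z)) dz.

2*exp(exp(3*z)) + C

Let u = exp(3*z), so du = (3*exp(3*z)) dz.
Rewriting, the integral becomes 2·∫ e^u du = 2·e^u.
Substituting back, u = exp(3*z).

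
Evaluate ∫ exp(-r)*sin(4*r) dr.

-exp(-r)*sin(4*r)/17 - 4*exp(-r)*cos(4*r)/17 + C

Let I denote the integral. Integrate by parts with u = sin(4*r), dv = exp(-r) dr, so v = -exp(-r): I = -exp(-r)*sin(4*r) + 4·∫ exp(-r)*cos(4*r) dr.
Apply parts again with u = cos(4*r), dv = exp(-r) dr: ∫ exp(-r)*cos(4*r) dr = -exp(-r)*cos(4*r) − 4·I. Substituting back brings back I: I = -exp(-r)*sin(4*r) - 4*exp(-r)*cos(4*r) − 16·I.
Solving for I: (1 + 16)·I equals the remaining terms, so I = (1/17)·(-exp(-r)*sin(4*r) - 4*exp(-r)*cos(4*r)).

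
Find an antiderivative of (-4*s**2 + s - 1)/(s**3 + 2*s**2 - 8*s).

log(s)/8 - 5*log(s - 2)/4 - 23*log(s + 4)/8 + C

Factor the denominator: s*(s - 2)*(s + 4).
Partial-fraction decomposition: -23/(8*(s + 4)) - 5/(4*(s - 2)) + 1/(8*s).
Integrate each term: A/(s−a) contributes A·log|s−a|.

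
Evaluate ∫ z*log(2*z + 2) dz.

z**2*log(2*z + 2)/2 - z**2/4 + z/2 - log(z + 1)/2 + C

Use integration by parts with u = log(2*z + 2), dv = z dz.
Then du = 2/(2*z + 2) dz and v = z**2/2.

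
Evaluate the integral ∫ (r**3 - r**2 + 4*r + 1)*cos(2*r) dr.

r**3*sin(2*r)/2 - r**2*sin(2*r)/2 + 3*r**2*cos(2*r)/4 + 5*r*sin(2*r)/4 - r*cos(2*r)/2 + 3*sin(2*r)/4 + 5*cos(2*r)/8 + C

Use integration by parts with u = r**3 - r**2 + 4*r + 1, dv = cos(2*r) dr, so v = sin(2*r)/2.
Apply parts 3 times (tabular method): alternate signs, differentiate u down to 0, integrate dv up.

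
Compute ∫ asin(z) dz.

Use integration by parts with u = arcsin(z), dv = dz.
Then du = 1/sqrt(-z**2 + 1) dz.

z*asin(z) + sqrt(-z**2 + 1) + C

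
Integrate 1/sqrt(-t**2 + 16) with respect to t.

Substitute t = 4·sin(θ), so dt = 4·cos(θ) dθ and the radical becomes sqrt(-t**2 + 16) = 4·cos(θ) by the Pythagorean identity.
Integrate the resulting trig expression in θ, then back-substitute θ = asin(t/4), sin(θ) = t/4, cos(θ) = sqrt(-t**2 + 16)/4 (absorbing any constant into C).

asin(t/4) + C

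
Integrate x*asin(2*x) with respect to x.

x**2*asin(2*x)/2 + x*sqrt(-4*x**2 + 1)/8 - asin(2*x)/16 + C

Use integration by parts with u = arcsin(2*x), dv = x dx.
Then du = 2/sqrt(-4*x**2 + 1) dx.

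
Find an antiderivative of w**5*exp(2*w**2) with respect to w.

(2*w**4 - 2*w**2 + 1)*exp(2*w**2)/8 + C

Let u = w², du = 2w dw; rewrite as (1/2)∫ u^2·exp(2u) du.
Now integrate by parts 2 times.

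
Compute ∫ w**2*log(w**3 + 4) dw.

w**3*log(w**3 + 4)/3 - w**3/3 + 4*log(w**3 + 4)/3 + C

Let u = w**3 + 4, so du = (3*w**2) dw.
The integral becomes (1/3)·∫ log(u) du; integrate by parts with u′=log(u), dv′=du.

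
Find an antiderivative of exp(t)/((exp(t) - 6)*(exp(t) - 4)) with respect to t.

log(exp(t) - 6)/2 - log(exp(t) - 4)/2 + C

Let u = e^t, du = e^t dt.
The integral becomes ∫ du/((u-6)(u-4)); decompose into partial fractions.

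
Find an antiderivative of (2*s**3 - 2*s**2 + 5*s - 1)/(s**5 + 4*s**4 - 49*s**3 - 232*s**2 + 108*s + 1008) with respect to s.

311*log(s - 7)/3575 - 17*log(s - 2)/1200 - 44*log(s + 3)/75 + 181*log(s + 4)/132 - 535*log(s + 6)/624 + C

Factor the denominator: (s - 7)*(s - 2)*(s + 3)*(s + 4)*(s + 6).
Partial-fraction decomposition: -535/(624*(s + 6)) + 181/(132*(s + 4)) - 44/(75*(s + 3)) - 17/(1200*(s - 2)) + 311/(3575*(s - 7)).
Integrate each term: A/(s−a) contributes A·log|s−a|.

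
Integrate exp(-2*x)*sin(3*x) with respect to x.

-2*exp(-2*x)*sin(3*x)/13 - 3*exp(-2*x)*cos(3*x)/13 + C

Let I denote the integral. Integrate by parts with u = sin(3*x), dv = exp(-2*x) dx, so v = -exp(-2*x)/2: I = -exp(-2*x)*sin(3*x)/2 + (3/2)·∫ exp(-2*x)*cos(3*x) dx.
Apply parts again with u = cos(3*x), dv = exp(-2*x) dx: ∫ exp(-2*x)*cos(3*x) dx = -exp(-2*x)*cos(3*x)/2 − (3/2)·I. Substituting back brings back I: I = -exp(-2*x)*sin(3*x)/2 - 3*exp(-2*x)*cos(3*x)/4 − (9/4)·I.
Solving for I: (1 + 9/4)·I equals the remaining terms, so I = (4/13)·(-exp(-2*x)*sin(3*x)/2 - 3*exp(-2*x)*cos(3*x)/4).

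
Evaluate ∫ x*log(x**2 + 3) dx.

x**2*log(x**2 + 3)/2 - x**2/2 + 3*log(x**2 + 3)/2 + C

Let u = x**2 + 3, so du = (2*x) dx.
The integral becomes (1/2)·∫ log(u) du; integrate by parts with u′=log(u), dv′=du.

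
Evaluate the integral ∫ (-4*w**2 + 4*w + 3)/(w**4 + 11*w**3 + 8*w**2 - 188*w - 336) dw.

Factor the denominator: (w - 4)*(w + 2)*(w + 6)*(w + 7).
Partial-fraction decomposition: 221/(55*(w + 7)) - 33/(8*(w + 6)) + 7/(40*(w + 2)) - 3/(44*(w - 4)).
Integrate each term: A/(w−a) contributes A·log|w−a|.

-3*log(w - 4)/44 + 7*log(w + 2)/40 - 33*log(w + 6)/8 + 221*log(w + 7)/55 + C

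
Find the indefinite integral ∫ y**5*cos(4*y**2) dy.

Let u = y², du = 2y dy; rewrite as (1/2)∫ u^2·cos(4u) du.
Now integrate by parts 2 times.

y**4*sin(4*y**2)/8 + y**2*cos(4*y**2)/16 - sin(4*y**2)/64 + C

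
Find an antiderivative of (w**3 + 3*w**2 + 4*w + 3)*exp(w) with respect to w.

Use integration by parts with u = w**3 + 3*w**2 + 4*w + 3, dv = exp(w) dw, so v = exp(w).
Apply parts 3 times (tabular method): alternate signs, differentiate u down to 0, integrate dv up.

(w**3 + 4*w - 1)*exp(w) + C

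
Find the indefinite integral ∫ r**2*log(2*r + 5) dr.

r**3*log(2*r + 5)/3 - r**3/9 + 5*r**2/12 - 25*r/12 + 125*log(2*r + 5)/24 + C

Use integration by parts with u = log(2*r + 5), dv = r**2 dr.
Then du = 2/(2*r + 5) dr and v = r**3/3.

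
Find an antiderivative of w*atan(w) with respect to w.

w**2*atan(w)/2 - w/2 + atan(w)/2 + C

Use integration by parts with u = arctan(w), dv = w dw.
Then du = 1/(w**2 + 1) dw.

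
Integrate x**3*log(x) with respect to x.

x**4*log(x)/4 - x**4/16 + C

Use integration by parts with u = log(x), dv = x**3 dx.
Then du = 1/x dx and v = x**4/4.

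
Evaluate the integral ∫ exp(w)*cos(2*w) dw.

2*exp(w)*sin(2*w)/5 + exp(w)*cos(2*w)/5 + C

Let I denote the integral. Integrate by parts with u = cos(2*w), dv = exp(w) dw, so v = exp(w): I = exp(w)*cos(2*w) + 2·∫ exp(w)*sin(2*w) dw.
Apply parts again with u = sin(2*w), dv = exp(w) dw: ∫ exp(w)*sin(2*w) dw = exp(w)*sin(2*w) − 2·I. Substituting back brings back I: I = 2*exp(w)*sin(2*w) + exp(w)*cos(2*w) − 4·I.
Solving for I: (1 + 4)·I equals the remaining terms, so I = (1/5)·(2*exp(w)*sin(2*w) + exp(w)*cos(2*w)).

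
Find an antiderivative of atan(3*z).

Use integration by parts with u = arctan(3*z), dv = dz.
Then du = 3/(9*z**2 + 1) dz.

z*atan(3*z) - log(9*z**2 + 1)/6 + C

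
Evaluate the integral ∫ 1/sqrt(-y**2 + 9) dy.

asin(y/3) + C

Substitute y = 3·sin(θ), so dy = 3·cos(θ) dθ and the radical becomes sqrt(-y**2 + 9) = 3·cos(θ) by the Pythagorean identity.
Integrate the resulting trig expression in θ, then back-substitute θ = asin(y/3), sin(θ) = y/3, cos(θ) = sqrt(-y**2 + 9)/3 (absorbing any constant into C).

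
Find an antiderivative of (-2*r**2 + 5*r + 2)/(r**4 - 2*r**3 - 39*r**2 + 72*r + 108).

-10*log(r - 6)/63 + log(r - 3)/108 - log(r + 1)/28 + 5*log(r + 6)/27 + C

Factor the denominator: (r - 6)*(r - 3)*(r + 1)*(r + 6).
Partial-fraction decomposition: 5/(27*(r + 6)) - 1/(28*(r + 1)) + 1/(108*(r - 3)) - 10/(63*(r - 6)).
Integrate each term: A/(r−a) contributes A·log|r−a|.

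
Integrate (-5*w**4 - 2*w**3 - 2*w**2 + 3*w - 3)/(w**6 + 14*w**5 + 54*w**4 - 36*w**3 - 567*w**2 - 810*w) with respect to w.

log(w)/270 - 157*log(w - 3)/2592 + 157*log(w + 3)/27 - 2943*log(w + 5)/160 + 2047*log(w + 6)/162 + 127/(36*w + 108) + C

Factor the denominator: w*(w - 3)*(w + 3)**2*(w + 5)*(w + 6).
Partial-fraction decomposition: 2047/(162*(w + 6)) - 2943/(160*(w + 5)) + 157/(27*(w + 3)) - 127/(36*(w + 3)**2) - 157/(2592*(w - 3)) + 1/(270*w).
Integrate each term; A/(w−a) gives A·log|w−a|; A/(w−a)² gives −A/(w−a).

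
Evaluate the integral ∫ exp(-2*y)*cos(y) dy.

exp(-2*y)*sin(y)/5 - 2*exp(-2*y)*cos(y)/5 + C

Let I denote the integral. Integrate by parts with u = cos(y), dv = exp(-2*y) dy, so v = -exp(-2*y)/2: I = -exp(-2*y)*cos(y)/2 − (1/2)·∫ exp(-2*y)*sin(y) dy.
Apply parts again with u = sin(y), dv = exp(-2*y) dy: ∫ exp(-2*y)*sin(y) dy = -exp(-2*y)*sin(y)/2 + (1/2)·I. Substituting back brings back I: I = exp(-2*y)*sin(y)/4 - exp(-2*y)*cos(y)/2 − (1/4)·I.
Solving for I: (1 + 1/4)·I equals the remaining terms, so I = (4/5)·(exp(-2*y)*sin(y)/4 - exp(-2*y)*cos(y)/2).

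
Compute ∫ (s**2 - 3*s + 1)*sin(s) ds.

-s**2*cos(s) + 2*s*sin(s) + 3*s*cos(s) - 3*sin(s) + cos(s) + C

Use integration by parts with u = s**2 - 3*s + 1, dv = sin(s) ds, so v = -cos(s).
Apply parts 2 times (tabular method): alternate signs, differentiate u down to 0, integrate dv up.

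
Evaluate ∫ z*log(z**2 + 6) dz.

z**2*log(z**2 + 6)/2 - z**2/2 + 3*log(z**2 + 6) + C

Let u = z**2 + 6, so du = (2*z) dz.
The integral becomes (1/2)·∫ log(u) du; integrate by parts with u′=log(u), dv′=du.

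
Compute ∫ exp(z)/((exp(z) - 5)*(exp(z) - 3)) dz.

Let u = e^z, du = e^z dz.
The integral becomes ∫ du/((u-5)(u-3)); decompose into partial fractions.

log(exp(z) - 5)/2 - log(exp(z) - 3)/2 + C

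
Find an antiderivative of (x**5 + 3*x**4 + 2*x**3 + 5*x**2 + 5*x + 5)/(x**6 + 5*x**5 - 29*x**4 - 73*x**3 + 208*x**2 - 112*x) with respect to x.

-5*log(x)/112 + 225*log(x - 4)/352 - 229*log(x - 1)/1600 - 319*log(x + 4)/2400 + 10075*log(x + 7)/14784 + 7/(40*x - 40) + C

Factor the denominator: x*(x - 4)*(x - 1)**2*(x + 4)*(x + 7).
Partial-fraction decomposition: 10075/(14784*(x + 7)) - 319/(2400*(x + 4)) - 229/(1600*(x - 1)) - 7/(40*(x - 1)**2) + 225/(352*(x - 4)) - 5/(112*x).
Integrate each term; A/(x−a) gives A·log|x−a|; A/(x−a)² gives −A/(x−a).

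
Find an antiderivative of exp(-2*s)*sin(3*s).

Let I denote the integral. Integrate by parts with u = sin(3*s), dv = exp(-2*s) ds, so v = -exp(-2*s)/2: I = -exp(-2*s)*sin(3*s)/2 + (3/2)·∫ exp(-2*s)*cos(3*s) ds.
Apply parts again with u = cos(3*s), dv = exp(-2*s) ds: ∫ exp(-2*s)*cos(3*s) ds = -exp(-2*s)*cos(3*s)/2 − (3/2)·I. Substituting back brings back I: I = -exp(-2*s)*sin(3*s)/2 - 3*exp(-2*s)*cos(3*s)/4 − (9/4)·I.
Solving for I: (1 + 9/4)·I equals the remaining terms, so I = (4/13)·(-exp(-2*s)*sin(3*s)/2 - 3*exp(-2*s)*cos(3*s)/4).

-2*exp(-2*s)*sin(3*s)/13 - 3*exp(-2*s)*cos(3*s)/13 + C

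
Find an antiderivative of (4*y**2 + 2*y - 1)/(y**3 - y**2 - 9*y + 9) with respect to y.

41*log(y - 3)/12 - 5*log(y - 1)/8 + 29*log(y + 3)/24 + C

Factor the denominator: (y - 3)*(y - 1)*(y + 3).
Partial-fraction decomposition: 29/(24*(y + 3)) - 5/(8*(y - 1)) + 41/(12*(y - 3)).
Integrate each term: A/(y−a) contributes A·log|y−a|.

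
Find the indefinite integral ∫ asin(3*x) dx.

x*asin(3*x) + sqrt(-9*x**2 + 1)/3 + C

Use integration by parts with u = arcsin(3*x), dv = dx.
Then du = 3/sqrt(-9*x**2 + 1) dx.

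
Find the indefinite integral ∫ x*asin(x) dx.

x**2*asin(x)/2 + x*sqrt(-x**2 + 1)/4 - asin(x)/4 + C

Use integration by parts with u = arcsin(x), dv = x dx.
Then du = 1/sqrt(-x**2 + 1) dx.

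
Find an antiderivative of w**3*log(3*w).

Use integration by parts with u = log(3*w), dv = w**3 dw.
Then du = 1/w dw and v = w**4/4.

w**4*(log(w) + log(3))/4 - w**4/16 + C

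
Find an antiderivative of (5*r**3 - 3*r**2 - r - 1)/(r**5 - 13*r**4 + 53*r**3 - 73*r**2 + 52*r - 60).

965*log(r - 6)/148 - 272*log(r - 5)/39 + 5*log(r - 2)/12 + 9*log(r**2 + 1)/481 - 40*atan(r)/481 + C

Factor the denominator: (r - 6)*(r - 5)*(r - 2)*(r**2 + 1).
Partial-fraction decomposition: 2*(9*r - 20)/(481*(r**2 + 1)) + 5/(12*(r - 2)) - 272/(39*(r - 5)) + 965/(148*(r - 6)).
Integrate each term; A/(r−a) gives A·log|r−a|; the (Br+D)/(r²+p²) term gives a log and an atan.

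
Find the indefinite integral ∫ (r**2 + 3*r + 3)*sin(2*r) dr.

Use integration by parts with u = r**2 + 3*r + 3, dv = sin(2*r) dr, so v = -cos(2*r)/2.
Apply parts 2 times (tabular method): alternate signs, differentiate u down to 0, integrate dv up.

-r**2*cos(2*r)/2 + r*sin(2*r)/2 - 3*r*cos(2*r)/2 + 3*sin(2*r)/4 - 5*cos(2*r)/4 + C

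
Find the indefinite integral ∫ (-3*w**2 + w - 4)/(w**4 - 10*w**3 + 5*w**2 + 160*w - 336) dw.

-12*log(w - 7)/11 + 2*log(w - 4) - log(w - 3) + log(w + 4)/11 + C

Factor the denominator: (w - 7)*(w - 4)*(w - 3)*(w + 4).
Partial-fraction decomposition: 1/(11*(w + 4)) - 1/(w - 3) + 2/(w - 4) - 12/(11*(w - 7)).
Integrate each term: A/(w−a) contributes A·log|w−a|.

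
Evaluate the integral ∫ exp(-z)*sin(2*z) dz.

-exp(-z)*sin(2*z)/5 - 2*exp(-z)*cos(2*z)/5 + C

Let I denote the integral. Integrate by parts with u = sin(2*z), dv = exp(-z) dz, so v = -exp(-z): I = -exp(-z)*sin(2*z) + 2·∫ exp(-z)*cos(2*z) dz.
Apply parts again with u = cos(2*z), dv = exp(-z) dz: ∫ exp(-z)*cos(2*z) dz = -exp(-z)*cos(2*z) − 2·I. Substituting back brings back I: I = -exp(-z)*sin(2*z) - 2*exp(-z)*cos(2*z) − 4·I.
Solving for I: (1 + 4)·I equals the remaining terms, so I = (1/5)·(-exp(-z)*sin(2*z) - 2*exp(-z)*cos(2*z)).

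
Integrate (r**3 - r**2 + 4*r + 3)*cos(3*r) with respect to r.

Use integration by parts with u = r**3 - r**2 + 4*r + 3, dv = cos(3*r) dr, so v = sin(3*r)/3.
Apply parts 3 times (tabular method): alternate signs, differentiate u down to 0, integrate dv up.

r**3*sin(3*r)/3 - r**2*sin(3*r)/3 + r**2*cos(3*r)/3 + 10*r*sin(3*r)/9 - 2*r*cos(3*r)/9 + 29*sin(3*r)/27 + 10*cos(3*r)/27 + C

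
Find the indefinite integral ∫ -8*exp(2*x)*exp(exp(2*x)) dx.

-4*exp(exp(2*x)) + C

Let u = exp(2*x), so du = (2*exp(2*x)) dx.
Rewriting, the integral becomes -4·∫ e^u du = -4·e^u.
Substituting back, u = exp(2*x).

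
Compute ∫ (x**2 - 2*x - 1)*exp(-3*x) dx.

Use integration by parts with u = x**2 - 2*x - 1, dv = exp(-3*x) dx, so v = -exp(-3*x)/3.
Apply parts 2 times (tabular method): alternate signs, differentiate u down to 0, integrate dv up.

(-9*x**2 + 12*x + 13)*exp(-3*x)/27 + C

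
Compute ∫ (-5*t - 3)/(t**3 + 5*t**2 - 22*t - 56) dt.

Factor the denominator: (t - 4)*(t + 2)*(t + 7).
Partial-fraction decomposition: 32/(55*(t + 7)) - 7/(30*(t + 2)) - 23/(66*(t - 4)).
Integrate each term: A/(t−a) contributes A·log|t−a|.

-23*log(t - 4)/66 - 7*log(t + 2)/30 + 32*log(t + 7)/55 + C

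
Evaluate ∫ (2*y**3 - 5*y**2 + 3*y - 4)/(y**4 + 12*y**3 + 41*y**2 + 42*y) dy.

-2*log(y)/21 + 23*log(y + 2)/5 - 28*log(y + 3)/3 + 239*log(y + 7)/35 + C

Factor the denominator: y*(y + 2)*(y + 3)*(y + 7).
Partial-fraction decomposition: 239/(35*(y + 7)) - 28/(3*(y + 3)) + 23/(5*(y + 2)) - 2/(21*y).
Integrate each term: A/(y−a) contributes A·log|y−a|.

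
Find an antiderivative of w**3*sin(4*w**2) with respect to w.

Let u = w², du = 2w dw; rewrite as (1/2)∫ u^1·sin(4u) du.
Now integrate by parts 1 time.

-w**2*cos(4*w**2)/8 + sin(4*w**2)/32 + C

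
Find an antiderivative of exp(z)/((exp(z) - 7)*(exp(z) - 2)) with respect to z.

log(exp(z) - 7)/5 - log(exp(z) - 2)/5 + C

Let u = e^z, du = e^z dz.
The integral becomes ∫ du/((u-7)(u-2)); decompose into partial fractions.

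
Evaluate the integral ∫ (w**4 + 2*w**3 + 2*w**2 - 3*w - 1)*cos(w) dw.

w**4*sin(w) + 2*w**3*sin(w) + 4*w**3*cos(w) - 10*w**2*sin(w) + 6*w**2*cos(w) - 15*w*sin(w) - 20*w*cos(w) + 19*sin(w) - 15*cos(w) + C

Use integration by parts with u = w**4 + 2*w**3 + 2*w**2 - 3*w - 1, dv = cos(w) dw, so v = sin(w).
Apply parts 4 times (tabular method): alternate signs, differentiate u down to 0, integrate dv up.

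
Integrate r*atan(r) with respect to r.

r**2*atan(r)/2 - r/2 + atan(r)/2 + C

Use integration by parts with u = arctan(r), dv = r dr.
Then du = 1/(r**2 + 1) dr.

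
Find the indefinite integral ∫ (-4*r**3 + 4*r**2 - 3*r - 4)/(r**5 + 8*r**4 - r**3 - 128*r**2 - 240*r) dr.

Factor the denominator: r*(r - 4)*(r + 3)*(r + 4)*(r + 5).
Partial-fraction decomposition: 611/(90*(r + 5)) - 41/(4*(r + 4)) + 149/(42*(r + 3)) - 13/(126*(r - 4)) + 1/(60*r).
Integrate each term: A/(r−a) contributes A·log|r−a|.

log(r)/60 - 13*log(r - 4)/126 + 149*log(r + 3)/42 - 41*log(r + 4)/4 + 611*log(r + 5)/90 + C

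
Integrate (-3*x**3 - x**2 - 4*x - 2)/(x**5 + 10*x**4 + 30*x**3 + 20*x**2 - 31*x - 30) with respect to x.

-5*log(x - 1)/72 - log(x + 1)/4 + 26*log(x + 2)/9 - 41*log(x + 3)/8 + 23*log(x + 5)/9 + C

Factor the denominator: (x - 1)*(x + 1)*(x + 2)*(x + 3)*(x + 5).
Partial-fraction decomposition: 23/(9*(x + 5)) - 41/(8*(x + 3)) + 26/(9*(x + 2)) - 1/(4*(x + 1)) - 5/(72*(x - 1)).
Integrate each term: A/(x−a) contributes A·log|x−a|.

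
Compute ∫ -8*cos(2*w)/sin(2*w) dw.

Let u = sin(2*w), so du = (2*cos(2*w)) dw.
Rewriting, the integral becomes -4·∫ 1/u du = -4·log(u).
Substituting back, u = sin(2*w).

-4*log(sin(2*w)) + C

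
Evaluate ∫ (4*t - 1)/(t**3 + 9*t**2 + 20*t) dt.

Factor the denominator: t*(t + 4)*(t + 5).
Partial-fraction decomposition: -21/(5*(t + 5)) + 17/(4*(t + 4)) - 1/(20*t).
Integrate each term: A/(t−a) contributes A·log|t−a|.

-log(t)/20 + 17*log(t + 4)/4 - 21*log(t + 5)/5 + C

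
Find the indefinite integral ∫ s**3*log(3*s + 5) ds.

Use integration by parts with u = log(3*s + 5), dv = s**3 ds.
Then du = 3/(3*s + 5) ds and v = s**4/4.

s**4*log(3*s + 5)/4 - s**4/16 + 5*s**3/36 - 25*s**2/72 + 125*s/108 - 625*log(3*s + 5)/324 + C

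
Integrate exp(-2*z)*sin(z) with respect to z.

-2*exp(-2*z)*sin(z)/5 - exp(-2*z)*cos(z)/5 + C

Let I denote the integral. Integrate by parts with u = sin(z), dv = exp(-2*z) dz, so v = -exp(-2*z)/2: I = -exp(-2*z)*sin(z)/2 + (1/2)·∫ exp(-2*z)*cos(z) dz.
Apply parts again with u = cos(z), dv = exp(-2*z) dz: ∫ exp(-2*z)*cos(z) dz = -exp(-2*z)*cos(z)/2 − (1/2)·I. Substituting back brings back I: I = -exp(-2*z)*sin(z)/2 - exp(-2*z)*cos(z)/4 − (1/4)·I.
Solving for I: (1 + 1/4)·I equals the remaining terms, so I = (4/5)·(-exp(-2*z)*sin(z)/2 - exp(-2*z)*cos(z)/4).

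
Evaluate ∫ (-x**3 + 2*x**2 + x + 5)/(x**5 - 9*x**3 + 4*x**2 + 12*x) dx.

5*log(x)/12 - 307*log(x - 2)/900 - 7*log(x + 1)/18 + 47*log(x + 3)/150 - 7/(30*x - 60) + C

Factor the denominator: x*(x - 2)**2*(x + 1)*(x + 3).
Partial-fraction decomposition: 47/(150*(x + 3)) - 7/(18*(x + 1)) - 307/(900*(x - 2)) + 7/(30*(x - 2)**2) + 5/(12*x).
Integrate each term; A/(x−a) gives A·log|x−a|; A/(x−a)² gives −A/(x−a).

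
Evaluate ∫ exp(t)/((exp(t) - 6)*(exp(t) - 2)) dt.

Let u = e^t, du = e^t dt.
The integral becomes ∫ du/((u-6)(u-2)); decompose into partial fractions.

log(exp(t) - 6)/4 - log(exp(t) - 2)/4 + C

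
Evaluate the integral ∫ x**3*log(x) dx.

x**4*log(x)/4 - x**4/16 + C

Use integration by parts with u = log(x), dv = x**3 dx.
Then du = 1/x dx and v = x**4/4.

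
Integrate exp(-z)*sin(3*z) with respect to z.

-exp(-z)*sin(3*z)/10 - 3*exp(-z)*cos(3*z)/10 + C

Let I denote the integral. Integrate by parts with u = sin(3*z), dv = exp(-z) dz, so v = -exp(-z): I = -exp(-z)*sin(3*z) + 3·∫ exp(-z)*cos(3*z) dz.
Apply parts again with u = cos(3*z), dv = exp(-z) dz: ∫ exp(-z)*cos(3*z) dz = -exp(-z)*cos(3*z) − 3·I. Substituting back brings back I: I = -exp(-z)*sin(3*z) - 3*exp(-z)*cos(3*z) − 9·I.
Solving for I: (1 + 9)·I equals the remaining terms, so I = (1/10)·(-exp(-z)*sin(3*z) - 3*exp(-z)*cos(3*z)).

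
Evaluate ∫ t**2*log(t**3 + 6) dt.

Let u = t**3 + 6, so du = (3*t**2) dt.
The integral becomes (1/3)·∫ log(u) du; integrate by parts with u′=log(u), dv′=du.

t**3*log(t**3 + 6)/3 - t**3/3 + 2*log(t**3 + 6) + C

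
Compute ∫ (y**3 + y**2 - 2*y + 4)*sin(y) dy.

-y**3*cos(y) + 3*y**2*sin(y) - y**2*cos(y) + 2*y*sin(y) + 8*y*cos(y) - 8*sin(y) - 2*cos(y) + C

Use integration by parts with u = y**3 + y**2 - 2*y + 4, dv = sin(y) dy, so v = -cos(y).
Apply parts 3 times (tabular method): alternate signs, differentiate u down to 0, integrate dv up.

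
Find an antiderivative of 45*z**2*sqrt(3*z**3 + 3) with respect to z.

Let u = 3*z**3 + 3, so du = (9*z**2) dz.
Rewriting, the integral becomes 5·∫ √u du = 5·(2/3)u^(3/2).
Substituting back, u = 3*z**3 + 3.

10*(3*z**3 + 3)**(3/2)/3 + C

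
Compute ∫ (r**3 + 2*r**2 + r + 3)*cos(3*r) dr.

r**3*sin(3*r)/3 + 2*r**2*sin(3*r)/3 + r**2*cos(3*r)/3 + r*sin(3*r)/9 + 4*r*cos(3*r)/9 + 23*sin(3*r)/27 + cos(3*r)/27 + C

Use integration by parts with u = r**3 + 2*r**2 + r + 3, dv = cos(3*r) dr, so v = sin(3*r)/3.
Apply parts 3 times (tabular method): alternate signs, differentiate u down to 0, integrate dv up.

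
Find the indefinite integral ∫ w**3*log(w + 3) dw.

w**4*log(w + 3)/4 - w**4/16 + w**3/4 - 9*w**2/8 + 27*w/4 - 81*log(w + 3)/4 + C

Use integration by parts with u = log(w + 3), dv = w**3 dw.
Then du = 1/(w + 3) dw and v = w**4/4.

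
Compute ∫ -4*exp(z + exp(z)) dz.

Let u = exp(z), so du = (exp(z)) dz.
Rewriting, the integral becomes -4·∫ e^u du = -4·e^u.
Substituting back, u = exp(z).

-4*exp(exp(z)) + C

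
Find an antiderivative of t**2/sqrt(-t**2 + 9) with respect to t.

Substitute t = 3·sin(θ), so dt = 3·cos(θ) dθ and the radical becomes sqrt(-t**2 + 9) = 3·cos(θ) by the Pythagorean identity.
Integrate the resulting trig expression in θ, then back-substitute θ = asin(t/3), sin(θ) = t/3, cos(θ) = sqrt(-t**2 + 9)/3 (absorbing any constant into C).

-t*sqrt(-t**2 + 9)/2 + 9*asin(t/3)/2 + C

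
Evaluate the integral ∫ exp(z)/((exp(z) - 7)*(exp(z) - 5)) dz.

log(exp(z) - 7)/2 - log(exp(z) - 5)/2 + C

Let u = e^z, du = e^z dz.
The integral becomes ∫ du/((u-5)(u-7)); decompose into partial fractions.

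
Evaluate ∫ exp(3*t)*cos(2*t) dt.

2*exp(3*t)*sin(2*t)/13 + 3*exp(3*t)*cos(2*t)/13 + C

Let I denote the integral. Integrate by parts with u = cos(2*t), dv = exp(3*t) dt, so v = exp(3*t)/3: I = exp(3*t)*cos(2*t)/3 + (2/3)·∫ exp(3*t)*sin(2*t) dt.
Apply parts again with u = sin(2*t), dv = exp(3*t) dt: ∫ exp(3*t)*sin(2*t) dt = exp(3*t)*sin(2*t)/3 − (2/3)·I. Substituting back brings back I: I = 2*exp(3*t)*sin(2*t)/9 + exp(3*t)*cos(2*t)/3 − (4/9)·I.
Solving for I: (1 + 4/9)·I equals the remaining terms, so I = (9/13)·(2*exp(3*t)*sin(2*t)/9 + exp(3*t)*cos(2*t)/3).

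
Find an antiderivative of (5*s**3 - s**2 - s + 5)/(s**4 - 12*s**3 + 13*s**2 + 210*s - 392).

12976*log(s - 7)/3025 + 13*log(s - 2)/50 + 109*log(s + 4)/242 - 1664/(55*s - 385) + C

Factor the denominator: (s - 7)**2*(s - 2)*(s + 4).
Partial-fraction decomposition: 109/(242*(s + 4)) + 13/(50*(s - 2)) + 12976/(3025*(s - 7)) + 1664/(55*(s - 7)**2).
Integrate each term; A/(s−a) gives A·log|s−a|; A/(s−a)² gives −A/(s−a).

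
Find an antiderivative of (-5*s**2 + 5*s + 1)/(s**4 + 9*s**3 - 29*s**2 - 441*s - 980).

Factor the denominator: (s - 7)*(s + 4)*(s + 5)*(s + 7).
Partial-fraction decomposition: 93/(28*(s + 7)) - 149/(24*(s + 5)) + 3/(s + 4) - 19/(168*(s - 7)).
Integrate each term: A/(s−a) contributes A·log|s−a|.

-19*log(s - 7)/168 + 3*log(s + 4) - 149*log(s + 5)/24 + 93*log(s + 7)/28 + C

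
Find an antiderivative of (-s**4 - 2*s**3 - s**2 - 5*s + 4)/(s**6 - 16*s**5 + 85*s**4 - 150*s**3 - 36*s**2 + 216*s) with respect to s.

log(s)/54 + 2339*log(s - 6)/2352 - 155*log(s - 3)/108 + 7*log(s - 2)/16 - 3*log(s + 1)/196 + 895/(252*s - 1512) + C

Factor the denominator: s*(s - 6)**2*(s - 3)*(s - 2)*(s + 1).
Partial-fraction decomposition: -3/(196*(s + 1)) + 7/(16*(s - 2)) - 155/(108*(s - 3)) + 2339/(2352*(s - 6)) - 895/(252*(s - 6)**2) + 1/(54*s).
Integrate each term; A/(s−a) gives A·log|s−a|; A/(s−a)² gives −A/(s−a).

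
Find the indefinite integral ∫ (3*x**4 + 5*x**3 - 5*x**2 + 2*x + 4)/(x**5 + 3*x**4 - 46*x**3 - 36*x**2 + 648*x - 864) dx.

51*log(x - 4)/10 - 343*log(x - 3)/81 + 19*log(x - 2)/32 + 19969*log(x + 6)/12960 + 131/(36*x + 216) + C

Factor the denominator: (x - 4)*(x - 3)*(x - 2)*(x + 6)**2.
Partial-fraction decomposition: 19969/(12960*(x + 6)) - 131/(36*(x + 6)**2) + 19/(32*(x - 2)) - 343/(81*(x - 3)) + 51/(10*(x - 4)).
Integrate each term; A/(x−a) gives A·log|x−a|; A/(x−a)² gives −A/(x−a).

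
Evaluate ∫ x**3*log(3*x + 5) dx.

x**4*log(3*x + 5)/4 - x**4/16 + 5*x**3/36 - 25*x**2/72 + 125*x/108 - 625*log(3*x + 5)/324 + C

Use integration by parts with u = log(3*x + 5), dv = x**3 dx.
Then du = 3/(3*x + 5) dx and v = x**4/4.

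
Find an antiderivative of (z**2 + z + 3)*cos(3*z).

z**2*sin(3*z)/3 + z*sin(3*z)/3 + 2*z*cos(3*z)/9 + 25*sin(3*z)/27 + cos(3*z)/9 + C

Use integration by parts with u = z**2 + z + 3, dv = cos(3*z) dz, so v = sin(3*z)/3.
Apply parts 2 times (tabular method): alternate signs, differentiate u down to 0, integrate dv up.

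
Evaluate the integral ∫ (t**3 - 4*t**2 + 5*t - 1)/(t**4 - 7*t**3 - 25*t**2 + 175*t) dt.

Factor the denominator: t*(t - 7)*(t - 5)*(t + 5).
Partial-fraction decomposition: 251/(600*(t + 5)) - 49/(100*(t - 5)) + 181/(168*(t - 7)) - 1/(175*t).
Integrate each term: A/(t−a) contributes A·log|t−a|.

-log(t)/175 + 181*log(t - 7)/168 - 49*log(t - 5)/100 + 251*log(t + 5)/600 + C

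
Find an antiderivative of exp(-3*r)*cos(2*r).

Let I denote the integral. Integrate by parts with u = cos(2*r), dv = exp(-3*r) dr, so v = -exp(-3*r)/3: I = -exp(-3*r)*cos(2*r)/3 − (2/3)·∫ exp(-3*r)*sin(2*r) dr.
Apply parts again with u = sin(2*r), dv = exp(-3*r) dr: ∫ exp(-3*r)*sin(2*r) dr = -exp(-3*r)*sin(2*r)/3 + (2/3)·I. Substituting back brings back I: I = 2*exp(-3*r)*sin(2*r)/9 - exp(-3*r)*cos(2*r)/3 − (4/9)·I.
Solving for I: (1 + 4/9)·I equals the remaining terms, so I = (9/13)·(2*exp(-3*r)*sin(2*r)/9 - exp(-3*r)*cos(2*r)/3).

2*exp(-3*r)*sin(2*r)/13 - 3*exp(-3*r)*cos(2*r)/13 + C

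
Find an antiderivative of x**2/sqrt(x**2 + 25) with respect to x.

Substitute x = 5·tan(θ), so dx = 5·sec(θ)^2 dθ and the radical becomes sqrt(x**2 + 25) = 5·sec(θ) by the Pythagorean identity.
Integrate the resulting trig expression in θ, then back-substitute tan(θ) = x/5, sec(θ) = sqrt(x**2 + 25)/5 (absorbing any constant into C).

x*sqrt(x**2 + 25)/2 - 25*log(x + sqrt(x**2 + 25))/2 + C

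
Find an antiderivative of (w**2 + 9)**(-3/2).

w/(9*sqrt(w**2 + 9)) + C

Substitute w = 3·tan(θ), so dw = 3·sec(θ)^2 dθ and the radical becomes sqrt(w**2 + 9) = 3·sec(θ) by the Pythagorean identity.
Integrate the resulting trig expression in θ, then back-substitute tan(θ) = w/3, sec(θ) = sqrt(w**2 + 9)/3 (absorbing any constant into C).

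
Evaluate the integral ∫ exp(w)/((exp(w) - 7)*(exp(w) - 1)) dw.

log(exp(w) - 7)/6 - log(exp(w) - 1)/6 + C

Let u = e^w, du = e^w dw.
The integral becomes ∫ du/((u-7)(u-1)); decompose into partial fractions.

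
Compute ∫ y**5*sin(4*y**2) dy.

-y**4*cos(4*y**2)/8 + y**2*sin(4*y**2)/16 + cos(4*y**2)/64 + C

Let u = y², du = 2y dy; rewrite as (1/2)∫ u^2·sin(4u) du.
Now integrate by parts 2 times.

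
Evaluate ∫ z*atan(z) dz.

z**2*atan(z)/2 - z/2 + atan(z)/2 + C

Use integration by parts with u = arctan(z), dv = z dz.
Then du = 1/(z**2 + 1) dz.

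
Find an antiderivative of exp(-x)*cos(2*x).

Let I denote the integral. Integrate by parts with u = cos(2*x), dv = exp(-x) dx, so v = -exp(-x): I = -exp(-x)*cos(2*x) − 2·∫ exp(-x)*sin(2*x) dx.
Apply parts again with u = sin(2*x), dv = exp(-x) dx: ∫ exp(-x)*sin(2*x) dx = -exp(-x)*sin(2*x) + 2·I. Substituting back brings back I: I = 2*exp(-x)*sin(2*x) - exp(-x)*cos(2*x) − 4·I.
Solving for I: (1 + 4)·I equals the remaining terms, so I = (1/5)·(2*exp(-x)*sin(2*x) - exp(-x)*cos(2*x)).

2*exp(-x)*sin(2*x)/5 - exp(-x)*cos(2*x)/5 + C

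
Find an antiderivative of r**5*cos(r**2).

r**4*sin(r**2)/2 + r**2*cos(r**2) - sin(r**2) + C

Let u = r², du = 2r dr; rewrite as (1/2)∫ u^2·cos(1u) du.
Now integrate by parts 2 times.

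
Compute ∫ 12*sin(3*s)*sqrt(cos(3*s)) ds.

-8*cos(3*s)**(3/2)/3 + C

Let u = cos(3*s), so du = (-3*sin(3*s)) ds.
Rewriting, the integral becomes -4·∫ √u du = -4·(2/3)u^(3/2).
Substituting back, u = cos(3*s).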